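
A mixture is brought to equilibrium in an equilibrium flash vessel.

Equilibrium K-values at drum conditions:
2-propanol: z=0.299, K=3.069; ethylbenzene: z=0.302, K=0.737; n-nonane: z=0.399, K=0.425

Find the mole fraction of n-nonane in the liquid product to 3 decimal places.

x_n-nonane = 0.491

Newton iteration, ψ⁰ = 0.5:
  ψ = 0.500: g = -0.1094, g' = -0.597 → ψ = 0.317
  ψ = 0.317: g = 0.0066, g' = -0.689 → ψ = 0.326
Converged at ψ = 0.326.
Compositions from xᵢ = zᵢ/(1+ψ(Kᵢ−1)), yᵢ = Kᵢxᵢ:
  2-propanol: x = 0.178, y = 0.548
  ethylbenzene: x = 0.330, y = 0.243
  n-nonane: x = 0.491, y = 0.209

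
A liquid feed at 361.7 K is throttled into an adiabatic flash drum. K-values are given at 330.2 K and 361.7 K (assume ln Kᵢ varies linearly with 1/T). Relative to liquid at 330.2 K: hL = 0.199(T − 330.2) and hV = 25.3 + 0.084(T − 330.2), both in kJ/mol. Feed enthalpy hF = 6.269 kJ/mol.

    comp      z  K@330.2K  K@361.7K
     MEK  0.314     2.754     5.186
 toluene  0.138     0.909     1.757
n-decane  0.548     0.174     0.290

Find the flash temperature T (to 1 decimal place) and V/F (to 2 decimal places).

Adiabatic flash: solve Rachford–Rice at each trial T, then check hF = ψ·hV(T) + (1−ψ)·hL(T).
  T = 330.2 K: K = (2.754, 0.909, 0.174), RR gives ψ = 0.068, H_out = 1.717 kJ/mol
  T = 361.7 K: K = (5.186, 1.757, 0.290), RR gives ψ = 0.421, H_out = 15.396 kJ/mol
  T = 345.9 K: K = (3.830, 1.282, 0.227), RR gives ψ = 0.273, H_out = 9.548 kJ/mol
  T = 338.0 K: K = (3.257, 1.082, 0.199), RR gives ψ = 0.182, H_out = 5.991 kJ/mol
  T = 341.9 K: K = (3.532, 1.178, 0.213), RR gives ψ = 0.229, H_out = 7.821 kJ/mol
  T = 339.9 K: K = (3.389, 1.128, 0.206), RR gives ψ = 0.206, H_out = 6.903 kJ/mol
Linear interpolation between T = 338.0 (H_out = 5.991) and T = 339.9 (H_out = 6.903) on hF = 6.269 gives T ≈ 338.6 K, at which ψ = 0.19.

T = 338.6 K, V/F = 0.19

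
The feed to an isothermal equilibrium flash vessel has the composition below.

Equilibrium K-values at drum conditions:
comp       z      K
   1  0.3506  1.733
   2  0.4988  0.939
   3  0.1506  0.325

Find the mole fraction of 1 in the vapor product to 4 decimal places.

y_1 = 0.4417

Let β = V/F and solve Σ zᵢ(Kᵢ−1)/(1+β(Kᵢ−1)) = 0.
Check two-phase: ΣzᵢKᵢ = 1.1249 > 1 and Σzᵢ/Kᵢ = 1.1969 > 1, so g(0) = 0.1249 > 0 and g(1) = -0.1969 < 0.
Newton–Raphson from β = 0.39:
  β = 0.3900: g = 0.03071, g' = -0.2423 → β = 0.5168
  β = 0.5168: g = -0.00113, g' = -0.2629 → β = 0.5124
Converged at β = 0.5124.
Compositions from xᵢ = zᵢ/(1+β(Kᵢ−1)), yᵢ = Kᵢxᵢ:
  1: x = 0.2549, y = 0.4417
  2: x = 0.5149, y = 0.4835
  3: x = 0.2302, y = 0.0748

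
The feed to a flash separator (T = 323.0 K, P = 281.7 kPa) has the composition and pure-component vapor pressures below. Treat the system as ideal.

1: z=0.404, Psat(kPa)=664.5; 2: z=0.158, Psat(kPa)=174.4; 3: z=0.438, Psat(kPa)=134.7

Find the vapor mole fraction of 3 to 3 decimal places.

Raoult's law: Kᵢ = Pᵢˢᵃᵗ/P = Pᵢˢᵃᵗ/281.7.
  K_1 = 664.5/281.7 = 2.35889, K_2 = 174.4/281.7 = 0.61910, K_3 = 134.7/281.7 = 0.47817
Newton iteration, β⁰ = 0.5:
  β = 0.500: g = -0.0567, g' = -0.518 → β = 0.390
  β = 0.390: g = 0.0009, g' = -0.538 → β = 0.392
Converged at β = 0.392.
Compositions from xᵢ = zᵢ/(1+β(Kᵢ−1)), yᵢ = Kᵢxᵢ:
  1: x = 0.264, y = 0.622
  2: x = 0.186, y = 0.115
  3: x = 0.551, y = 0.263

y_3 = 0.263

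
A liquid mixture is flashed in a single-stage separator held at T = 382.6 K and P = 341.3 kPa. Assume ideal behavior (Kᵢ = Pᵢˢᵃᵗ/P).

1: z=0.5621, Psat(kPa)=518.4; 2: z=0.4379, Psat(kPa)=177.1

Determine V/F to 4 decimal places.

Raoult's law: Kᵢ = Pᵢˢᵃᵗ/P = Pᵢˢᵃᵗ/341.3.
  K_1 = 518.4/341.3 = 1.518898, K_2 = 177.1/341.3 = 0.518898
Material balance + equilibrium reduce to Σ zᵢ(Kᵢ−1)/(1+V/F(Kᵢ−1)) = 0.
Feasibility: ΣzᵢKᵢ = 1.0810, Σzᵢ/Kᵢ = 1.2140 — both > 1, two phases present.
Binary case is linear: z₁(K₁−1)(1+V/F(K₂−1)) + z₂(K₂−1)(1+V/F(K₁−1)) = 0
⇒ V/F = [z₁(K₁−1)+z₂(K₂−1)] / [−(K₁−1)(K₂−1)] = 0.08100/0.24964 = 0.3245

V/F = 0.3245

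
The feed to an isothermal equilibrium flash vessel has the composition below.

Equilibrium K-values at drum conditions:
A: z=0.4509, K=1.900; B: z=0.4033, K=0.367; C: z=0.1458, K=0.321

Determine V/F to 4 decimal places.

Newton–Raphson from V/F = 0.41:
  V/F = 0.4100: g = -0.18553, g' = -0.6187 → V/F = 0.1101
  V/F = 0.1101: g = -0.01220, g' = -0.5676 → V/F = 0.0886
  V/F = 0.0886: g = 0.00003, g' = -0.5707 → V/F = 0.0887
Converged at V/F = 0.0887.

V/F = 0.0887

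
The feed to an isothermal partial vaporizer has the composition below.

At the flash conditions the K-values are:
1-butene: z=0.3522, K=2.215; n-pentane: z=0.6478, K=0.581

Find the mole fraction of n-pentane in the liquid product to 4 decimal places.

Binary case is linear: z₁(K₁−1)(1+ψ(K₂−1)) + z₂(K₂−1)(1+ψ(K₁−1)) = 0
⇒ ψ = [z₁(K₁−1)+z₂(K₂−1)] / [−(K₁−1)(K₂−1)] = 0.15649/0.50909 = 0.3074
Compositions from xᵢ = zᵢ/(1+ψ(Kᵢ−1)), yᵢ = Kᵢxᵢ:
  1-butene: x = 0.2564, y = 0.5680
  n-pentane: x = 0.7436, y = 0.4320

x_n-pentane = 0.7436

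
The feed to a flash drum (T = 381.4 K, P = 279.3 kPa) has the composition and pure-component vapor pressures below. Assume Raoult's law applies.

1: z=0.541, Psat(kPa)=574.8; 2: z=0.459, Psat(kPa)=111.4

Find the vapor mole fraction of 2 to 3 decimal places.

Raoult's law: Kᵢ = Pᵢˢᵃᵗ/P = Pᵢˢᵃᵗ/279.3.
  K_1 = 574.8/279.3 = 2.05800, K_2 = 111.4/279.3 = 0.39885
Rachford–Rice: g(V/F) = Σ zᵢ(Kᵢ−1)/(1+V/F(Kᵢ−1)) = 0.
Feasibility: ΣzᵢKᵢ = 1.296, Σzᵢ/Kᵢ = 1.414 — both > 1, two phases present.
Iterate (Newton) starting at V/F = 0.54:
  V/F = 0.540: g = -0.0443, g' = -0.609 → V/F = 0.467
  V/F = 0.467: g = -0.0007, g' = -0.592 → V/F = 0.466
Converged at V/F = 0.466.
Compositions from xᵢ = zᵢ/(1+V/F(Kᵢ−1)), yᵢ = Kᵢxᵢ:
  1: x = 0.362, y = 0.746
  2: x = 0.638, y = 0.254

y_2 = 0.254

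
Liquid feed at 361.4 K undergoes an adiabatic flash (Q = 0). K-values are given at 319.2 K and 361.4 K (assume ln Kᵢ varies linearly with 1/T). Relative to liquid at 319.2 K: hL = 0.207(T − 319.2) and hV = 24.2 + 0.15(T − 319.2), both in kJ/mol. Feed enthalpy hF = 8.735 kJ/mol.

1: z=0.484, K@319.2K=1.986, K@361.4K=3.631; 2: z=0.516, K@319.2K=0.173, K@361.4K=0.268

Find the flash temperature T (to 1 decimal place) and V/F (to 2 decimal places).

T = 332.9 K, V/F = 0.25

Adiabatic flash: solve Rachford–Rice at each trial T, then check hF = ψ·hV(T) + (1−ψ)·hL(T).
  T = 319.2 K: K = (1.986, 0.173), RR gives ψ = 0.062, H_out = 1.498 kJ/mol
  T = 361.4 K: K = (3.631, 0.268), RR gives ψ = 0.465, H_out = 18.872 kJ/mol
  T = 340.3 K: K = (2.736, 0.218), RR gives ψ = 0.322, H_out = 11.771 kJ/mol
  T = 329.8 K: K = (2.345, 0.195), RR gives ψ = 0.218, H_out = 7.330 kJ/mol
  T = 335.1 K: K = (2.538, 0.207), RR gives ψ = 0.275, H_out = 9.687 kJ/mol
  T = 332.5 K: K = (2.442, 0.201), RR gives ψ = 0.248, H_out = 8.565 kJ/mol
  T = 333.8 K: K = (2.490, 0.204), RR gives ψ = 0.262, H_out = 9.133 kJ/mol
Linear interpolation between T = 332.5 (H_out = 8.565) and T = 333.8 (H_out = 9.133) on hF = 8.735 gives T ≈ 332.9 K, at which ψ = 0.25.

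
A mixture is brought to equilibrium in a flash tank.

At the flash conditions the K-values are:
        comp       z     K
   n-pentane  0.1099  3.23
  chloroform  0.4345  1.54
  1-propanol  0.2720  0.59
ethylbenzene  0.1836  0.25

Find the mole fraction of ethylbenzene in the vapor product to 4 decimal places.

y_ethylbenzene = 0.0645

Rachford–Rice: g(ψ) = Σ zᵢ(Kᵢ−1)/(1+ψ(Kᵢ−1)) = 0.
Feasibility: ΣzᵢKᵢ = 1.2305, Σzᵢ/Kᵢ = 1.5116 — both > 1, two phases present.
Newton iteration, ψ⁰ = 0.5:
  ψ = 0.5000: g = -0.05997, g' = -0.5375 → ψ = 0.3884
  ψ = 0.3884: g = -0.00167, g' = -0.5138 → ψ = 0.3852
Converged at ψ = 0.3852.
Compositions from xᵢ = zᵢ/(1+ψ(Kᵢ−1)), yᵢ = Kᵢxᵢ:
  n-pentane: x = 0.0591, y = 0.1910
  chloroform: x = 0.3597, y = 0.5539
  1-propanol: x = 0.3230, y = 0.1906
  ethylbenzene: x = 0.2582, y = 0.0645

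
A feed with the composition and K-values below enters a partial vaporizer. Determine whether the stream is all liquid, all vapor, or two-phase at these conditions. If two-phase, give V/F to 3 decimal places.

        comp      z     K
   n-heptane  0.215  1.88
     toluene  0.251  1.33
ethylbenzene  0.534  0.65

two-phase, V/F = 0.379

ΣzᵢKᵢ = 1.085; Σzᵢ/Kᵢ = 1.125.
Both exceed 1, so a two-phase solution exists.
Material balance + equilibrium reduce to Σ zᵢ(Kᵢ−1)/(1+ψ(Kᵢ−1)) = 0.
Newton iteration, ψ⁰ = 0.5:
  ψ = 0.500: g = -0.0241, g' = -0.197 → ψ = 0.378
  ψ = 0.378: g = 0.0003, g' = -0.202 → ψ = 0.379
Converged at ψ = 0.379.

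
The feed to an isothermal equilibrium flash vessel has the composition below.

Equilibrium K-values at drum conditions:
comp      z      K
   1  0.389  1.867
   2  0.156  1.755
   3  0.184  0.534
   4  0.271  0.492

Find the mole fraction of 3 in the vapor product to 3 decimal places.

Rachford–Rice: g(V/F) = Σ zᵢ(Kᵢ−1)/(1+V/F(Kᵢ−1)) = 0.
Check two-phase: ΣzᵢKᵢ = 1.232 > 1 and Σzᵢ/Kᵢ = 1.193 > 1, so g(0) = 0.232 > 0 and g(1) = -0.193 < 0.
Newton iteration, V/F⁰ = 0.41:
  V/F = 0.410: g = 0.0589, g' = -0.384 → V/F = 0.563
  V/F = 0.563: g = 0.0001, g' = -0.386 → V/F = 0.564
Converged at V/F = 0.564.
Compositions from xᵢ = zᵢ/(1+V/F(Kᵢ−1)), yᵢ = Kᵢxᵢ:
  1: x = 0.261, y = 0.488
  2: x = 0.109, y = 0.192
  3: x = 0.250, y = 0.133
  4: x = 0.380, y = 0.187

y_3 = 0.133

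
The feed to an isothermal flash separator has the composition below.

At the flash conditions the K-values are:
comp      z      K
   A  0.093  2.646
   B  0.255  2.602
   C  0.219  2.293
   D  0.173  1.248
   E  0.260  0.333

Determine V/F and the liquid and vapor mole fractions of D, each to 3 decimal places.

Material balance + equilibrium reduce to Σ zᵢ(Kᵢ−1)/(1+V/F(Kᵢ−1)) = 0.
g(0) = ΣzᵢKᵢ − 1 = 0.714 and g(1) = 1 − Σzᵢ/Kᵢ = -0.148, so a root lies in (0, 1).
Newton–Raphson from V/F = 0.5:
  V/F = 0.500: g = 0.2608, g' = -0.681 → V/F = 0.883
  V/F = 0.883: g = -0.0226, g' = -0.925 → V/F = 0.858
Converged at V/F = 0.858.
Compositions from xᵢ = zᵢ/(1+V/F(Kᵢ−1)), yᵢ = Kᵢxᵢ:
  A: x = 0.039, y = 0.102
  B: x = 0.107, y = 0.280
  C: x = 0.104, y = 0.238
  D: x = 0.143, y = 0.178
  E: x = 0.608, y = 0.202

V/F = 0.858, x_D = 0.143, y_D = 0.178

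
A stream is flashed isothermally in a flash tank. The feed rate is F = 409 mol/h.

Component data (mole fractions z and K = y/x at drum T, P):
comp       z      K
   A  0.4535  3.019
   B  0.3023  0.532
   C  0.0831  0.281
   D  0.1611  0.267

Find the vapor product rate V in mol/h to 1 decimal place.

Newton iteration, ψ⁰ = 0.5:
  ψ = 0.5000: g = -0.00874, g' = -0.8910 → ψ = 0.4902
Converged at ψ = 0.4902.
Then V = ψ·F = 0.4902·409 = 200.5 mol/h and L = F − V = 208.5 mol/h.

V = 200.5 mol/h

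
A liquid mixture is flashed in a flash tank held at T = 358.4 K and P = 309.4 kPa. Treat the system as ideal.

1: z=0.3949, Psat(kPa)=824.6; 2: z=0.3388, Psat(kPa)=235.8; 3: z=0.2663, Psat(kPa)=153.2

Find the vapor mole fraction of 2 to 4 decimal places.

Raoult's law: Kᵢ = Pᵢˢᵃᵗ/P = Pᵢˢᵃᵗ/309.4.
  K_1 = 824.6/309.4 = 2.665158, K_2 = 235.8/309.4 = 0.762120, K_3 = 153.2/309.4 = 0.495152
Material balance + equilibrium reduce to Σ zᵢ(Kᵢ−1)/(1+V/F(Kᵢ−1)) = 0.
Check two-phase: ΣzᵢKᵢ = 1.4425 > 1 and Σzᵢ/Kᵢ = 1.1305 > 1, so g(0) = 0.4425 > 0 and g(1) = -0.1305 < 0.
Iterate (Newton) starting at V/F = 0.5:
  V/F = 0.5000: g = 0.08751, g' = -0.4722 → V/F = 0.6853
  V/F = 0.6853: g = 0.00525, g' = -0.4249 → V/F = 0.6977
Converged at V/F = 0.6977.
Compositions from xᵢ = zᵢ/(1+V/F(Kᵢ−1)), yᵢ = Kᵢxᵢ:
  1: x = 0.1827, y = 0.4869
  2: x = 0.4062, y = 0.3096
  3: x = 0.4111, y = 0.2036

y_2 = 0.3096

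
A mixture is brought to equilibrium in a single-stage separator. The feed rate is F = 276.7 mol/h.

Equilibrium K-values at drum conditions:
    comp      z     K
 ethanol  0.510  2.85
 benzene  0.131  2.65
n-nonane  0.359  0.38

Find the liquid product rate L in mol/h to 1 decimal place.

L = 45.6 mol/h

Let β = V/F and solve Σ zᵢ(Kᵢ−1)/(1+β(Kᵢ−1)) = 0.
g(0) = ΣzᵢKᵢ − 1 = 0.937 and g(1) = 1 − Σzᵢ/Kᵢ = -0.173, so a root lies in (0, 1).
Newton iteration, β⁰ = 0.5:
  β = 0.500: g = 0.2860, g' = -0.868 → β = 0.829
  β = 0.829: g = 0.0053, g' = -0.920 → β = 0.835
Converged at β = 0.835.
Then V = β·F = 0.8352·276.7 = 231.1 mol/h and L = F − V = 45.6 mol/h.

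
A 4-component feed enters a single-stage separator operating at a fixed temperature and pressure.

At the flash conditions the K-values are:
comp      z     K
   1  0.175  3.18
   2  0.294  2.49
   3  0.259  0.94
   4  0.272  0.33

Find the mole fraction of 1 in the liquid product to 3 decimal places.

x_1 = 0.069

Newton–Raphson from ψ = 0.5:
  ψ = 0.500: g = 0.1435, g' = -0.682 → ψ = 0.710
  ψ = 0.710: g = -0.0016, g' = -0.728 → ψ = 0.708
Converged at ψ = 0.708.
Compositions from xᵢ = zᵢ/(1+ψ(Kᵢ−1)), yᵢ = Kᵢxᵢ:
  1: x = 0.069, y = 0.219
  2: x = 0.143, y = 0.356
  3: x = 0.270, y = 0.254
  4: x = 0.518, y = 0.171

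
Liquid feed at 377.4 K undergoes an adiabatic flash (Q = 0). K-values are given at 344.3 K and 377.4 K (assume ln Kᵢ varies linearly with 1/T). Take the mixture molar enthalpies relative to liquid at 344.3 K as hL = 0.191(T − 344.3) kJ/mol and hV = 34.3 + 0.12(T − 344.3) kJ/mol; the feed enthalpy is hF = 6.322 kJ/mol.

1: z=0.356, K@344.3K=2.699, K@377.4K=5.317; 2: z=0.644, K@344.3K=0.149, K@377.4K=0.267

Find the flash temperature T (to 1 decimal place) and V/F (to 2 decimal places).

Adiabatic flash: solve Rachford–Rice at each trial T, then check hF = ψ·hV(T) + (1−ψ)·hL(T).
  T = 344.3 K: K = (2.699, 0.149), RR gives ψ = 0.039, H_out = 1.347 kJ/mol
  T = 377.4 K: K = (5.317, 0.267), RR gives ψ = 0.336, H_out = 17.073 kJ/mol
  T = 360.9 K: K = (3.852, 0.202), RR gives ψ = 0.220, H_out = 10.472 kJ/mol
  T = 352.6 K: K = (3.238, 0.174), RR gives ψ = 0.143, H_out = 6.417 kJ/mol
  T = 348.5 K: K = (2.963, 0.161), RR gives ψ = 0.096, H_out = 4.080 kJ/mol
  T = 350.6 K: K = (3.101, 0.168), RR gives ψ = 0.121, H_out = 5.311 kJ/mol
Linear interpolation between T = 350.6 (H_out = 5.311) and T = 352.6 (H_out = 6.417) on hF = 6.322 gives T ≈ 352.4 K, at which ψ = 0.14.

T = 352.4 K, V/F = 0.14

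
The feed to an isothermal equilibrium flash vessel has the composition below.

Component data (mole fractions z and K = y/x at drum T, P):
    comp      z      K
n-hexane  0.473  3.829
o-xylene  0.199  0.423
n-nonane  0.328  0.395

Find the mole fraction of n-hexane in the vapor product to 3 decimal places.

Newton–Raphson from ψ = 0.5:
  ψ = 0.500: g = 0.1083, g' = -1.027 → ψ = 0.605
  ψ = 0.605: g = 0.0036, g' = -0.970 → ψ = 0.609
Converged at ψ = 0.609.
Compositions from xᵢ = zᵢ/(1+ψ(Kᵢ−1)), yᵢ = Kᵢxᵢ:
  n-hexane: x = 0.174, y = 0.665
  o-xylene: x = 0.307, y = 0.130
  n-nonane: x = 0.519, y = 0.205

y_n-hexane = 0.665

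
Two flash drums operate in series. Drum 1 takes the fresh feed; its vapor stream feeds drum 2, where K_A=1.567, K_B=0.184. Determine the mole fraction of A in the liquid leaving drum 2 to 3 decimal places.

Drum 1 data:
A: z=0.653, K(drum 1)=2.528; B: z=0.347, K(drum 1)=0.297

x_A (drum 2) = 0.590

Drum 1:
Binary case is linear: z₁(K₁−1)(1+ψ₁(K₂−1)) + z₂(K₂−1)(1+ψ₁(K₁−1)) = 0
⇒ ψ₁ = [z₁(K₁−1)+z₂(K₂−1)] / [−(K₁−1)(K₂−1)] = 0.7538/1.0742 = 0.702
Drum-1 compositions:
  A: x = 0.315, y = 0.797
  B: x = 0.685, y = 0.203
Drum-2 feed = drum-1 vapor: z₂ = (0.7966, 0.2034).
Drum 2:
Let ψ₂ = V/F and solve Σ zᵢ(Kᵢ−1)/(1+ψ₂(Kᵢ−1)) = 0.
g(0) = ΣzᵢKᵢ − 1 = 0.286 and g(1) = 1 − Σzᵢ/Kᵢ = -0.614, so a root lies in (0, 1).
Binary case is linear: z₁(K₁−1)(1+ψ₂(K₂−1)) + z₂(K₂−1)(1+ψ₂(K₁−1)) = 0
⇒ ψ₂ = [z₁(K₁−1)+z₂(K₂−1)] / [−(K₁−1)(K₂−1)] = 0.2857/0.4627 = 0.617
  A: x = 0.590, y = 0.925
  B: x = 0.410, y = 0.075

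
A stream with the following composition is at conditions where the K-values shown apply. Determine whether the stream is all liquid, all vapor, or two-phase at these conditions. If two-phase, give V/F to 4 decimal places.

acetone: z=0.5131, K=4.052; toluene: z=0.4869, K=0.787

ΣzᵢKᵢ = 2.4623; Σzᵢ/Kᵢ = 0.7453.
Since Σzᵢ/Kᵢ < 1 the mixture is above its dew point — single vapor phase.

all vapor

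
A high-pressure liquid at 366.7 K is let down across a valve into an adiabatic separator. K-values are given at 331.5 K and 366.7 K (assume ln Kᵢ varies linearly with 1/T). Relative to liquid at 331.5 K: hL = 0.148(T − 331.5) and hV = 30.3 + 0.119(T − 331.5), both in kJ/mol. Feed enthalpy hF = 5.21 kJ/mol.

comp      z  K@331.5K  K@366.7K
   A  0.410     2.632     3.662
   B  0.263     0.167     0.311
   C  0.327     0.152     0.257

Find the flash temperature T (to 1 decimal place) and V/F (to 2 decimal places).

Adiabatic flash: solve Rachford–Rice at each trial T, then check hF = ψ·hV(T) + (1−ψ)·hL(T).
  T = 331.5 K: K = (2.632, 0.167, 0.152), RR gives ψ = 0.126, H_out = 3.812 kJ/mol
  T = 366.7 K: K = (3.662, 0.311, 0.257), RR gives ψ = 0.348, H_out = 15.410 kJ/mol
  T = 349.1 K: K = (3.131, 0.231, 0.200), RR gives ψ = 0.245, H_out = 9.897 kJ/mol
  T = 340.3 K: K = (2.877, 0.197, 0.175), RR gives ψ = 0.189, H_out = 6.973 kJ/mol
  T = 335.9 K: K = (2.753, 0.182, 0.163), RR gives ψ = 0.158, H_out = 5.430 kJ/mol
  T = 333.7 K: K = (2.692, 0.174, 0.158), RR gives ψ = 0.142, H_out = 4.631 kJ/mol
Linear interpolation between T = 333.7 (H_out = 4.631) and T = 335.9 (H_out = 5.430) on hF = 5.21 gives T ≈ 335.3 K, at which ψ = 0.15.

T = 335.3 K, V/F = 0.15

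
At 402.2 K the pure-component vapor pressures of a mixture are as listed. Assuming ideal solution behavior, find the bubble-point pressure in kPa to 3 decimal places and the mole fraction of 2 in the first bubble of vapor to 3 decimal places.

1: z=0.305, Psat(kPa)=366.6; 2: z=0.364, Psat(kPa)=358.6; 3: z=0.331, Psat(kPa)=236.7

Pbub = 320.691 kPa, y_2 = 0.407

At the bubble point ψ → 0, so ΣzᵢKᵢ = 1 with Kᵢ = Pᵢˢᵃᵗ/P ⇒ P = ΣzᵢPᵢˢᵃᵗ.
P = 0.305·366.6 + 0.364·358.6 + 0.331·236.7 = 320.691 kPa
yᵢ = zᵢPᵢˢᵃᵗ/P ⇒ y_2 = 0.364·358.6/320.691 = 0.407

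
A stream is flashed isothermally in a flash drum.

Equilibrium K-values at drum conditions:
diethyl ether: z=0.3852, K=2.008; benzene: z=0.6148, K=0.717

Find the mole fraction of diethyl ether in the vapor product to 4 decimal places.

y_diethyl ether = 0.4402

Rachford–Rice: g(V/F) = Σ zᵢ(Kᵢ−1)/(1+V/F(Kᵢ−1)) = 0.
Check two-phase: ΣzᵢKᵢ = 1.2143 > 1 and Σzᵢ/Kᵢ = 1.0493 > 1, so g(0) = 0.2143 > 0 and g(1) = -0.0493 < 0.
Binary case is linear: z₁(K₁−1)(1+V/F(K₂−1)) + z₂(K₂−1)(1+V/F(K₁−1)) = 0
⇒ V/F = [z₁(K₁−1)+z₂(K₂−1)] / [−(K₁−1)(K₂−1)] = 0.21429/0.28526 = 0.7512
Compositions from xᵢ = zᵢ/(1+V/F(Kᵢ−1)), yᵢ = Kᵢxᵢ:
  diethyl ether: x = 0.2192, y = 0.4402
  benzene: x = 0.7808, y = 0.5598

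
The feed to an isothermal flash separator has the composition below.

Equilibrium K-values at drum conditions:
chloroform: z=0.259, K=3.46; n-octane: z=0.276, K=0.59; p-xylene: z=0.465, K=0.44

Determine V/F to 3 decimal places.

Material balance + equilibrium reduce to Σ zᵢ(Kᵢ−1)/(1+V/F(Kᵢ−1)) = 0.
Check two-phase: ΣzᵢKᵢ = 1.264 > 1 and Σzᵢ/Kᵢ = 1.599 > 1, so g(0) = 0.264 > 0 and g(1) = -0.599 < 0.
Iterate (Newton) starting at V/F = 0.54:
  V/F = 0.540: g = -0.2450, g' = -0.665 → V/F = 0.172
  V/F = 0.172: g = 0.0380, g' = -1.007 → V/F = 0.210
  V/F = 0.210: g = 0.0016, g' = -0.925 → V/F = 0.211
Converged at V/F = 0.211.

V/F = 0.211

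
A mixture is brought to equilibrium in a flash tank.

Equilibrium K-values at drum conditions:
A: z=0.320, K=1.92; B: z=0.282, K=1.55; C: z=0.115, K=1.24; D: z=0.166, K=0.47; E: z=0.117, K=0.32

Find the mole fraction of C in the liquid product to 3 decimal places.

x_C = 0.097

Let β = V/F and solve Σ zᵢ(Kᵢ−1)/(1+β(Kᵢ−1)) = 0.
g(0) = ΣzᵢKᵢ − 1 = 0.310 and g(1) = 1 − Σzᵢ/Kᵢ = -0.160, so a root lies in (0, 1).
Newton iteration, β⁰ = 0.34:
  β = 0.340: g = 0.1696, g' = -0.384 → β = 0.781
  β = 0.781: g = -0.0170, g' = -0.520 → β = 0.749
  β = 0.749: g = -0.0004, g' = -0.495 → β = 0.748
Converged at β = 0.748.
Compositions from xᵢ = zᵢ/(1+β(Kᵢ−1)), yᵢ = Kᵢxᵢ:
  A: x = 0.190, y = 0.364
  B: x = 0.200, y = 0.310
  C: x = 0.097, y = 0.121
  D: x = 0.275, y = 0.129
  E: x = 0.238, y = 0.076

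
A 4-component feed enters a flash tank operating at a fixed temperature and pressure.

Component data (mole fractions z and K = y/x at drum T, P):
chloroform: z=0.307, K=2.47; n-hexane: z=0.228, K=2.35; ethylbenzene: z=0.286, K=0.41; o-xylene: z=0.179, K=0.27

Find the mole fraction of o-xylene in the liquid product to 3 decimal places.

Newton iteration, β⁰ = 0.59:
  β = 0.590: g = -0.0754, g' = -0.848 → β = 0.501
  β = 0.501: g = -0.0021, g' = -0.806 → β = 0.498
Converged at β = 0.498.
Compositions from xᵢ = zᵢ/(1+β(Kᵢ−1)), yᵢ = Kᵢxᵢ:
  chloroform: x = 0.177, y = 0.438
  n-hexane: x = 0.136, y = 0.320
  ethylbenzene: x = 0.405, y = 0.166
  o-xylene: x = 0.281, y = 0.076

x_o-xylene = 0.281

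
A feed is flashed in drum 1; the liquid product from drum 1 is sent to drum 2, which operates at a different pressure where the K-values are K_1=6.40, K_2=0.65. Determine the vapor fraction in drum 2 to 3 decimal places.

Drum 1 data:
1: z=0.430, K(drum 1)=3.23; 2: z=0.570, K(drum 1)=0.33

Drum 1:
Rachford–Rice: g(ψ₁) = Σ zᵢ(Kᵢ−1)/(1+ψ₁(Kᵢ−1)) = 0.
g(0) = ΣzᵢKᵢ − 1 = 0.577 and g(1) = 1 − Σzᵢ/Kᵢ = -0.860, so a root lies in (0, 1).
Binary case is linear: z₁(K₁−1)(1+ψ₁(K₂−1)) + z₂(K₂−1)(1+ψ₁(K₁−1)) = 0
⇒ ψ₁ = [z₁(K₁−1)+z₂(K₂−1)] / [−(K₁−1)(K₂−1)] = 0.5770/1.4941 = 0.386
Drum-1 compositions:
  1: x = 0.231, y = 0.746
  2: x = 0.769, y = 0.254
Drum-2 feed = drum-1 liquid: z₂ = (0.2310, 0.7690).
Drum 2:
Rachford–Rice: g(ψ₂) = Σ zᵢ(Kᵢ−1)/(1+ψ₂(Kᵢ−1)) = 0.
Check two-phase: ΣzᵢKᵢ = 1.978 > 1 and Σzᵢ/Kᵢ = 1.219 > 1, so g(0) = 0.978 > 0 and g(1) = -0.219 < 0.
Binary case is linear: z₁(K₁−1)(1+ψ₂(K₂−1)) + z₂(K₂−1)(1+ψ₂(K₁−1)) = 0
⇒ ψ₂ = [z₁(K₁−1)+z₂(K₂−1)] / [−(K₁−1)(K₂−1)] = 0.9784/1.8900 = 0.518
  1: x = 0.061, y = 0.390
  2: x = 0.939, y = 0.610

V/F (drum 2) = 0.518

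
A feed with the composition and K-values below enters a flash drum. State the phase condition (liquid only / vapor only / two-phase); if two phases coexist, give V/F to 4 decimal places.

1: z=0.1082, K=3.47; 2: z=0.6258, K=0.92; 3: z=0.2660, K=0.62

two-phase, V/F = 0.2582

ΣzᵢKᵢ = 1.1161; Σzᵢ/Kᵢ = 1.1404.
Both exceed 1, so a two-phase solution exists.
Material balance + equilibrium reduce to Σ zᵢ(Kᵢ−1)/(1+ψ(Kᵢ−1)) = 0.
Newton–Raphson from ψ = 0.5:
  ψ = 0.5000: g = -0.05736, g' = -0.1950 → ψ = 0.2059
  ψ = 0.2059: g = 0.01660, g' = -0.3394 → ψ = 0.2548
  ψ = 0.2548: g = 0.00101, g' = -0.2999 → ψ = 0.2581
  ψ = 0.2581: g = 0.00000, g' = -0.2975 → ψ = 0.2582
Converged at ψ = 0.2582.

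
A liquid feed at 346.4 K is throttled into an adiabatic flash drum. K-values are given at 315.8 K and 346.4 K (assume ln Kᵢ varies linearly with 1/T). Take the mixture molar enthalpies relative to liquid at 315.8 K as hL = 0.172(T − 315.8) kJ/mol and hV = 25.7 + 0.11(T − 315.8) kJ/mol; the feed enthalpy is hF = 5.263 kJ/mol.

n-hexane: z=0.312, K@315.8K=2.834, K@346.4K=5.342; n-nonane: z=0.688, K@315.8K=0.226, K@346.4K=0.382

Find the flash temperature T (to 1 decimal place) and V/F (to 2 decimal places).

T = 324.9 K, V/F = 0.15

Adiabatic flash: solve Rachford–Rice at each trial T, then check hF = ψ·hV(T) + (1−ψ)·hL(T).
  T = 315.8 K: K = (2.834, 0.226), RR gives ψ = 0.028, H_out = 0.719 kJ/mol
  T = 346.4 K: K = (5.342, 0.382), RR gives ψ = 0.346, H_out = 13.509 kJ/mol
  T = 331.1 K: K = (3.948, 0.297), RR gives ψ = 0.211, H_out = 7.847 kJ/mol
  T = 323.5 K: K = (3.362, 0.260), RR gives ψ = 0.131, H_out = 4.616 kJ/mol
  T = 327.3 K: K = (3.647, 0.278), RR gives ψ = 0.172, H_out = 6.287 kJ/mol
  T = 325.4 K: K = (3.502, 0.269), RR gives ψ = 0.152, H_out = 5.468 kJ/mol
Linear interpolation between T = 323.5 (H_out = 4.616) and T = 325.4 (H_out = 5.468) on hF = 5.263 gives T ≈ 324.9 K, at which ψ = 0.15.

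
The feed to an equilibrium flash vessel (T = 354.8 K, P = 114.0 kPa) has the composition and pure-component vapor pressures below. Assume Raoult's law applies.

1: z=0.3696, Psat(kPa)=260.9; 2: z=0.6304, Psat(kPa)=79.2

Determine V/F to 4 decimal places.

V/F = 0.7215

Raoult's law: Kᵢ = Pᵢˢᵃᵗ/P = Pᵢˢᵃᵗ/114.0.
  K_1 = 260.9/114.0 = 2.288596, K_2 = 79.2/114.0 = 0.694737
Rachford–Rice: g(V/F) = Σ zᵢ(Kᵢ−1)/(1+V/F(Kᵢ−1)) = 0.
g(0) = ΣzᵢKᵢ − 1 = 0.2838 and g(1) = 1 − Σzᵢ/Kᵢ = -0.0689, so a root lies in (0, 1).
Iterate (Newton) starting at V/F = 0.5:
  V/F = 0.5000: g = 0.06255, g' = -0.3088 → V/F = 0.7025
  V/F = 0.7025: g = 0.00499, g' = -0.2643 → V/F = 0.7214
  V/F = 0.7214: g = 0.00003, g' = -0.2614 → V/F = 0.7215
Converged at V/F = 0.7215.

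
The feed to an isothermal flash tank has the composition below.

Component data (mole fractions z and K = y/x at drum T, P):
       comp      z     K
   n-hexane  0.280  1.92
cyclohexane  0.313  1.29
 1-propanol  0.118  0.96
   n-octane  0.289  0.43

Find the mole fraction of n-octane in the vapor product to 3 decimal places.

Let ψ = V/F and solve Σ zᵢ(Kᵢ−1)/(1+ψ(Kᵢ−1)) = 0.
Feasibility: ΣzᵢKᵢ = 1.179, Σzᵢ/Kᵢ = 1.183 — both > 1, two phases present.
Newton–Raphson from ψ = 0.5:
  ψ = 0.500: g = 0.0205, g' = -0.315 → ψ = 0.565
  ψ = 0.565: g = -0.0003, g' = -0.327 → ψ = 0.564
Converged at ψ = 0.564.
Compositions from xᵢ = zᵢ/(1+ψ(Kᵢ−1)), yᵢ = Kᵢxᵢ:
  n-hexane: x = 0.184, y = 0.354
  cyclohexane: x = 0.269, y = 0.347
  1-propanol: x = 0.121, y = 0.116
  n-octane: x = 0.426, y = 0.183

y_n-octane = 0.183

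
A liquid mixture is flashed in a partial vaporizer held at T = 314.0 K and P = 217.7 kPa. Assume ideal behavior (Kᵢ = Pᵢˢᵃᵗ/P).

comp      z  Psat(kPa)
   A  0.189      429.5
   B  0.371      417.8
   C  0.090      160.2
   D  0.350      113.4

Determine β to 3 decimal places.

Raoult's law: Kᵢ = Pᵢˢᵃᵗ/P = Pᵢˢᵃᵗ/217.7.
  K_A = 429.5/217.7 = 1.97290, K_B = 417.8/217.7 = 1.91915, K_C = 160.2/217.7 = 0.73588, K_D = 113.4/217.7 = 0.52090
Rachford–Rice: g(β) = Σ zᵢ(Kᵢ−1)/(1+β(Kᵢ−1)) = 0.
Feasibility: ΣzᵢKᵢ = 1.333, Σzᵢ/Kᵢ = 1.083 — both > 1, two phases present.
Newton iteration, β⁰ = 0.5:
  β = 0.500: g = 0.1094, g' = -0.375 → β = 0.792
  β = 0.792: g = 0.0011, g' = -0.381 → β = 0.794
Converged at β = 0.794.

β = 0.794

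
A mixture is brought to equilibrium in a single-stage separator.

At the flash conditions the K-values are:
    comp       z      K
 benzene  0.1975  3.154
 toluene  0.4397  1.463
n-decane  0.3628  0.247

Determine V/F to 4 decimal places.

V/F = 0.4124

Rachford–Rice: g(V/F) = Σ zᵢ(Kᵢ−1)/(1+V/F(Kᵢ−1)) = 0.
g(0) = ΣzᵢKᵢ − 1 = 0.3558 and g(1) = 1 − Σzᵢ/Kᵢ = -0.8320, so a root lies in (0, 1).
Newton–Raphson from V/F = 0.49:
  V/F = 0.4900: g = -0.06002, g' = -0.7961 → V/F = 0.4146
  V/F = 0.4146: g = -0.00167, g' = -0.7569 → V/F = 0.4124
Converged at V/F = 0.4124.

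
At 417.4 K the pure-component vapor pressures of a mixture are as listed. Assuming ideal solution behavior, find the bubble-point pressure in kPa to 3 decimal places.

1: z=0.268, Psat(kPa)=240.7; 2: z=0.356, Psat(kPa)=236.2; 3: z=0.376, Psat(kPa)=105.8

Pbub = 188.376 kPa

At the bubble point ψ → 0, so ΣzᵢKᵢ = 1 with Kᵢ = Pᵢˢᵃᵗ/P ⇒ P = ΣzᵢPᵢˢᵃᵗ.
P = 0.268·240.7 + 0.356·236.2 + 0.376·105.8 = 188.376 kPa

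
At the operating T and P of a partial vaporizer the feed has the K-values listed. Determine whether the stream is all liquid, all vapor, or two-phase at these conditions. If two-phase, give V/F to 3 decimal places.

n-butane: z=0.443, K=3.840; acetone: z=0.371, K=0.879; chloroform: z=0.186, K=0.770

ΣzᵢKᵢ = 2.170; Σzᵢ/Kᵢ = 0.779.
Since Σzᵢ/Kᵢ < 1 the mixture is above its dew point — single vapor phase.

all vapor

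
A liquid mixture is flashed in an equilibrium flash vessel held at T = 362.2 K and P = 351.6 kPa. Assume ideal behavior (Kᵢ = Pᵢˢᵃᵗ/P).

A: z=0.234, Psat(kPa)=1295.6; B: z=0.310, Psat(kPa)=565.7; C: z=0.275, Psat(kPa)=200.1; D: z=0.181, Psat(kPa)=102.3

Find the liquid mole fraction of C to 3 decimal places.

x_C = 0.370

Raoult's law: Kᵢ = Pᵢˢᵃᵗ/P = Pᵢˢᵃᵗ/351.6.
  K_A = 1295.6/351.6 = 3.68487, K_B = 565.7/351.6 = 1.60893, K_C = 200.1/351.6 = 0.56911, K_D = 102.3/351.6 = 0.29096
Rachford–Rice: g(V/F) = Σ zᵢ(Kᵢ−1)/(1+V/F(Kᵢ−1)) = 0.
Feasibility: ΣzᵢKᵢ = 1.570, Σzᵢ/Kᵢ = 1.361 — both > 1, two phases present.
Newton iteration, V/F⁰ = 0.56:
  V/F = 0.560: g = 0.0227, g' = -0.672 → V/F = 0.594
Converged at V/F = 0.594.
Compositions from xᵢ = zᵢ/(1+V/F(Kᵢ−1)), yᵢ = Kᵢxᵢ:
  A: x = 0.090, y = 0.332
  B: x = 0.228, y = 0.366
  C: x = 0.370, y = 0.210
  D: x = 0.313, y = 0.091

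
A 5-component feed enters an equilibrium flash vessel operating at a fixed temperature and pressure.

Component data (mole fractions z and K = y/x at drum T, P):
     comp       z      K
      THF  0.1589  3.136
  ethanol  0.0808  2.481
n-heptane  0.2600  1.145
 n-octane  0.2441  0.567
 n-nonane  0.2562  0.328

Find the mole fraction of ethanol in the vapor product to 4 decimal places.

y_ethanol = 0.1415

Material balance + equilibrium reduce to Σ zᵢ(Kᵢ−1)/(1+ψ(Kᵢ−1)) = 0.
Feasibility: ΣzᵢKᵢ = 1.2189, Σzᵢ/Kᵢ = 1.5219 — both > 1, two phases present.
Iterate (Newton) starting at ψ = 0.5:
  ψ = 0.5000: g = -0.12616, g' = -0.5697 → ψ = 0.2786
  ψ = 0.2786: g = 0.00173, g' = -0.6131 → ψ = 0.2814
Converged at ψ = 0.2814.
Compositions from xᵢ = zᵢ/(1+ψ(Kᵢ−1)), yᵢ = Kᵢxᵢ:
  THF: x = 0.0992, y = 0.3112
  ethanol: x = 0.0570, y = 0.1415
  n-heptane: x = 0.2498, y = 0.2860
  n-octane: x = 0.2780, y = 0.1576
  n-nonane: x = 0.3159, y = 0.1036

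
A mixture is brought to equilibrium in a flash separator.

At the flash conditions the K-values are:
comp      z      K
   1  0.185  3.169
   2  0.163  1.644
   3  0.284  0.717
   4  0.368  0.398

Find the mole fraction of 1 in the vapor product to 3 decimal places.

Let ψ = V/F and solve Σ zᵢ(Kᵢ−1)/(1+ψ(Kᵢ−1)) = 0.
Check two-phase: ΣzᵢKᵢ = 1.204 > 1 and Σzᵢ/Kᵢ = 1.478 > 1, so g(0) = 0.204 > 0 and g(1) = -0.478 < 0.
Iterate (Newton) starting at ψ = 0.5:
  ψ = 0.500: g = -0.1386, g' = -0.543 → ψ = 0.245
  ψ = 0.245: g = 0.0067, g' = -0.632 → ψ = 0.255
Converged at ψ = 0.255.
Compositions from xᵢ = zᵢ/(1+ψ(Kᵢ−1)), yᵢ = Kᵢxᵢ:
  1: x = 0.119, y = 0.377
  2: x = 0.140, y = 0.230
  3: x = 0.306, y = 0.219
  4: x = 0.435, y = 0.173

y_1 = 0.377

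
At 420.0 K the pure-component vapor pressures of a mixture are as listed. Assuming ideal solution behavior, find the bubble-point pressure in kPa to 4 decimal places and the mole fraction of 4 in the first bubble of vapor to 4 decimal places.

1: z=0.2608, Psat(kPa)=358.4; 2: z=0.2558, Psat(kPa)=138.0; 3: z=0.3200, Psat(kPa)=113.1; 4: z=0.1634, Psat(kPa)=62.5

At the bubble point ψ → 0, so ΣzᵢKᵢ = 1 with Kᵢ = Pᵢˢᵃᵗ/P ⇒ P = ΣzᵢPᵢˢᵃᵗ.
P = 0.2608·358.4 + 0.2558·138.0 + 0.3200·113.1 + 0.1634·62.5 = 175.1756 kPa
yᵢ = zᵢPᵢˢᵃᵗ/P ⇒ y_4 = 0.1634·62.5/175.1756 = 0.0583

Pbub = 175.1756 kPa, y_4 = 0.0583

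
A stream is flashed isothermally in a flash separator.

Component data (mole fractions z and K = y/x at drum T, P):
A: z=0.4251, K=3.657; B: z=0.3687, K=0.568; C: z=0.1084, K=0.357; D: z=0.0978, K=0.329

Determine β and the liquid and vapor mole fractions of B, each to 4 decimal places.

Rachford–Rice: g(β) = Σ zᵢ(Kᵢ−1)/(1+β(Kᵢ−1)) = 0.
g(0) = ΣzᵢKᵢ − 1 = 0.8349 and g(1) = 1 − Σzᵢ/Kᵢ = -0.3663, so a root lies in (0, 1).
Newton iteration, β⁰ = 0.45:
  β = 0.4500: g = 0.12462, g' = -0.9076 → β = 0.5873
  β = 0.5873: g = 0.00741, g' = -0.8170 → β = 0.5964
Converged at β = 0.5964.
Compositions from xᵢ = zᵢ/(1+β(Kᵢ−1)), yᵢ = Kᵢxᵢ:
  A: x = 0.1645, y = 0.6015
  B: x = 0.4967, y = 0.2821
  C: x = 0.1758, y = 0.0628
  D: x = 0.1630, y = 0.0536

β = 0.5964, x_B = 0.4967, y_B = 0.2821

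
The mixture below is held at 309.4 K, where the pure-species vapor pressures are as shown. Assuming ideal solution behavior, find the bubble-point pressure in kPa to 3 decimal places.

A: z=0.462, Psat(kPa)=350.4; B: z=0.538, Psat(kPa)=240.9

At the bubble point ψ → 0, so ΣzᵢKᵢ = 1 with Kᵢ = Pᵢˢᵃᵗ/P ⇒ P = ΣzᵢPᵢˢᵃᵗ.
P = 0.462·350.4 + 0.538·240.9 = 291.489 kPa

Pbub = 291.489 kPa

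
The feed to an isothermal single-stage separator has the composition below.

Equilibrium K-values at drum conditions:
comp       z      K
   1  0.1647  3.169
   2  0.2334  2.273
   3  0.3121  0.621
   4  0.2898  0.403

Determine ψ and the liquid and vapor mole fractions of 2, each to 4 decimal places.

ψ = 0.4345, x_2 = 0.1503, y_2 = 0.3416

Let ψ = V/F and solve Σ zᵢ(Kᵢ−1)/(1+ψ(Kᵢ−1)) = 0.
Check two-phase: ΣzᵢKᵢ = 1.3631 > 1 and Σzᵢ/Kᵢ = 1.3763 > 1, so g(0) = 0.3631 > 0 and g(1) = -0.3763 < 0.
Iterate (Newton) starting at ψ = 0.49:
  ψ = 0.4900: g = -0.03365, g' = -0.5995 → ψ = 0.4339
  ψ = 0.4339: g = 0.00039, g' = -0.6149 → ψ = 0.4345
Converged at ψ = 0.4345.
Compositions from xᵢ = zᵢ/(1+ψ(Kᵢ−1)), yᵢ = Kᵢxᵢ:
  1: x = 0.0848, y = 0.2687
  2: x = 0.1503, y = 0.3416
  3: x = 0.3736, y = 0.2320
  4: x = 0.3913, y = 0.1577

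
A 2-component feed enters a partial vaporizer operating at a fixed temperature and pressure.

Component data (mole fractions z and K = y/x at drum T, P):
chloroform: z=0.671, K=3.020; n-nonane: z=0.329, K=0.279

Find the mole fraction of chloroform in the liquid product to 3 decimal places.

x_chloroform = 0.263

Rachford–Rice: g(ψ) = Σ zᵢ(Kᵢ−1)/(1+ψ(Kᵢ−1)) = 0.
Feasibility: ΣzᵢKᵢ = 2.118, Σzᵢ/Kᵢ = 1.401 — both > 1, two phases present.
Binary case is linear: z₁(K₁−1)(1+ψ(K₂−1)) + z₂(K₂−1)(1+ψ(K₁−1)) = 0
⇒ ψ = [z₁(K₁−1)+z₂(K₂−1)] / [−(K₁−1)(K₂−1)] = 1.1182/1.4564 = 0.768
Compositions from xᵢ = zᵢ/(1+ψ(Kᵢ−1)), yᵢ = Kᵢxᵢ:
  chloroform: x = 0.263, y = 0.794
  n-nonane: x = 0.737, y = 0.206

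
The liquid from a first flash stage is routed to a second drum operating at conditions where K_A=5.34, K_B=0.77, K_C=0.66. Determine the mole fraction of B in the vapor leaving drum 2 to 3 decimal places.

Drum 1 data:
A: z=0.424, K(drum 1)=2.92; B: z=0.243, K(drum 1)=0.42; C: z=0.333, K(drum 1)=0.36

y_B (drum 2) = 0.284

Drum 1:
Rachford–Rice: g(ψ₁) = Σ zᵢ(Kᵢ−1)/(1+ψ₁(Kᵢ−1)) = 0.
Feasibility: ΣzᵢKᵢ = 1.460, Σzᵢ/Kᵢ = 1.649 — both > 1, two phases present.
Iterate (Newton) starting at ψ₁ = 0.58:
  ψ₁ = 0.580: g = -0.1662, g' = -0.880 → ψ₁ = 0.391
  ψ₁ = 0.391: g = -0.0018, g' = -0.889 → ψ₁ = 0.389
Converged at ψ₁ = 0.389.
Drum-1 compositions:
  A: x = 0.243, y = 0.709
  B: x = 0.314, y = 0.132
  C: x = 0.443, y = 0.160
Drum-2 feed = drum-1 liquid: z₂ = (0.2426, 0.3139, 0.4435).
Drum 2:
Let ψ₂ = V/F and solve Σ zᵢ(Kᵢ−1)/(1+ψ₂(Kᵢ−1)) = 0.
Feasibility: ΣzᵢKᵢ = 1.830, Σzᵢ/Kᵢ = 1.125 — both > 1, two phases present.
Newton–Raphson from ψ₂ = 0.39:
  ψ₂ = 0.390: g = 0.1380, g' = -0.719 → ψ₂ = 0.582
  ψ₂ = 0.582: g = 0.0273, g' = -0.469 → ψ₂ = 0.640
  ψ₂ = 0.640: g = 0.0013, g' = -0.427 → ψ₂ = 0.643
Converged at ψ₂ = 0.643.
  A: x = 0.064, y = 0.342
  B: x = 0.368, y = 0.284
  C: x = 0.568, y = 0.375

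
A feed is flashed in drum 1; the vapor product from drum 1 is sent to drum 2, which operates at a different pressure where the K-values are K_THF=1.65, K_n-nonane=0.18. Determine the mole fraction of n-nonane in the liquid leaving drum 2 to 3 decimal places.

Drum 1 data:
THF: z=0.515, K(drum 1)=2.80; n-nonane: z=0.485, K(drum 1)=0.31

Drum 1:
Let ψ₁ = V/F and solve Σ zᵢ(Kᵢ−1)/(1+ψ₁(Kᵢ−1)) = 0.
Check two-phase: ΣzᵢKᵢ = 1.592 > 1 and Σzᵢ/Kᵢ = 1.748 > 1, so g(0) = 0.592 > 0 and g(1) = -0.748 < 0.
Binary case is linear: z₁(K₁−1)(1+ψ₁(K₂−1)) + z₂(K₂−1)(1+ψ₁(K₁−1)) = 0
⇒ ψ₁ = [z₁(K₁−1)+z₂(K₂−1)] / [−(K₁−1)(K₂−1)] = 0.5923/1.2420 = 0.477
Drum-1 compositions:
  THF: x = 0.277, y = 0.776
  n-nonane: x = 0.723, y = 0.224
Drum-2 feed = drum-1 vapor: z₂ = (0.7759, 0.2241).
Drum 2:
Binary case is linear: z₁(K₁−1)(1+ψ₂(K₂−1)) + z₂(K₂−1)(1+ψ₂(K₁−1)) = 0
⇒ ψ₂ = [z₁(K₁−1)+z₂(K₂−1)] / [−(K₁−1)(K₂−1)] = 0.3206/0.5330 = 0.601
  THF: x = 0.558, y = 0.920
  n-nonane: x = 0.442, y = 0.080

x_n-nonane (drum 2) = 0.442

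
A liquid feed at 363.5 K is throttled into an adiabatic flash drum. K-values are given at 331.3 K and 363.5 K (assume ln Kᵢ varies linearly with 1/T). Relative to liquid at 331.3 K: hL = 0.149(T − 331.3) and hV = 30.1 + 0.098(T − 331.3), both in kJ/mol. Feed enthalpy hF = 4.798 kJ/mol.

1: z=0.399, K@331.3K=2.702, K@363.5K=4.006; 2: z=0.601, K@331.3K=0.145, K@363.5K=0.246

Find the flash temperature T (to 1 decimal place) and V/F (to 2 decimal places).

Adiabatic flash: solve Rachford–Rice at each trial T, then check hF = ψ·hV(T) + (1−ψ)·hL(T).
  T = 331.3 K: K = (2.702, 0.145), RR gives ψ = 0.114, H_out = 3.418 kJ/mol
  T = 363.5 K: K = (4.006, 0.246), RR gives ψ = 0.329, H_out = 14.167 kJ/mol
  T = 347.4 K: K = (3.320, 0.191), RR gives ψ = 0.234, H_out = 9.259 kJ/mol
  T = 339.4 K: K = (3.004, 0.167), RR gives ψ = 0.179, H_out = 6.529 kJ/mol
  T = 335.4 K: K = (2.853, 0.156), RR gives ψ = 0.148, H_out = 5.046 kJ/mol
  T = 333.4 K: K = (2.779, 0.151), RR gives ψ = 0.132, H_out = 4.267 kJ/mol
Linear interpolation between T = 333.4 (H_out = 4.267) and T = 335.4 (H_out = 5.046) on hF = 4.798 gives T ≈ 334.8 K, at which ψ = 0.14.

T = 334.8 K, V/F = 0.14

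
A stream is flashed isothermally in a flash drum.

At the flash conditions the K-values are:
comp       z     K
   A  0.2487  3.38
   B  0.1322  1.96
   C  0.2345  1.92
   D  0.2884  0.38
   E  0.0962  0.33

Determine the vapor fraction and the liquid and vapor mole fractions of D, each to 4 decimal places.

Let ψ = V/F and solve Σ zᵢ(Kᵢ−1)/(1+ψ(Kᵢ−1)) = 0.
Check two-phase: ΣzᵢKᵢ = 1.6913 > 1 and Σzᵢ/Kᵢ = 1.3136 > 1, so g(0) = 0.6913 > 0 and g(1) = -0.3136 < 0.
Newton iteration, ψ⁰ = 0.5:
  ψ = 0.5000: g = 0.14773, g' = -0.7730 → ψ = 0.6911
  ψ = 0.6911: g = -0.00094, g' = -0.8088 → ψ = 0.6900
Converged at ψ = 0.6900.
Compositions from xᵢ = zᵢ/(1+ψ(Kᵢ−1)), yᵢ = Kᵢxᵢ:
  A: x = 0.0941, y = 0.3182
  B: x = 0.0795, y = 0.1559
  C: x = 0.1434, y = 0.2754
  D: x = 0.5040, y = 0.1915
  E: x = 0.1789, y = 0.0590

ψ = 0.6900, x_D = 0.5040, y_D = 0.1915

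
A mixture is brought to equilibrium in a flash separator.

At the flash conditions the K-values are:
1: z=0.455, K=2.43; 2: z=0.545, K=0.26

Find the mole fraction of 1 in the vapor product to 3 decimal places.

y_1 = 0.829

Binary case is linear: z₁(K₁−1)(1+ψ(K₂−1)) + z₂(K₂−1)(1+ψ(K₁−1)) = 0
⇒ ψ = [z₁(K₁−1)+z₂(K₂−1)] / [−(K₁−1)(K₂−1)] = 0.2474/1.0582 = 0.234
Compositions from xᵢ = zᵢ/(1+ψ(Kᵢ−1)), yᵢ = Kᵢxᵢ:
  1: x = 0.341, y = 0.829
  2: x = 0.659, y = 0.171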